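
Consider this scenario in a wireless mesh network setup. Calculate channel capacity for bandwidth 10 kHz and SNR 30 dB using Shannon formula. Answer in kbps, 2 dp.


Given: B = 10 kHz, SNR = 30 dB
SNR linear = 10^(30/10) = 1000
1 + SNR = 1001
log2(1001) = 9.9672262588
C = 10 * 1000 * 9.9672262588 = 99672.2626 bps
C = 99.672263 kbps -> 99.67 kbps (2 dp)

99.67


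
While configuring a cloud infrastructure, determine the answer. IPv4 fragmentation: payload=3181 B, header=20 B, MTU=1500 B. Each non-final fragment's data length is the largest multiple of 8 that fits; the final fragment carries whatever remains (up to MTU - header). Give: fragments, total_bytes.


Max data per non-final fragment = floor((MTU - header)/8)*8 = floor((1500 - 20)/8)*8 = floor(1480/8)*8 = 1480 B
Final fragment needs no 8-byte alignment: it can carry up to MTU - header = 1480 B
Non-final fragments needed = ceil((payload - 1480) / 1480) = ceil(1701/1480) = ceil(1.1493) = 2
Number of fragments = 2 + 1 = 3
Fragment sizes (data): 2 * 1480 B + 221 B (last, 221 <= 1480 OK)
Total bytes sent = payload + n_frags * header = 3181 + 3*20 = 3181 + 60 = 3241 B

3, 3241


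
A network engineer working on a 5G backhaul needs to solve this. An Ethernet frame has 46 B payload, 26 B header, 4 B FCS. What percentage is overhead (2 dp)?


Given: payload = 46 B, header = 26 B, trailer = 4 B
Overhead bytes = header + trailer = 26 + 4 = 30
Total frame = payload + overhead = 46 + 30 = 76
Overhead % = 30 / 76 * 100 = 39.4737% -> 39.47% (2 dp)

39.47


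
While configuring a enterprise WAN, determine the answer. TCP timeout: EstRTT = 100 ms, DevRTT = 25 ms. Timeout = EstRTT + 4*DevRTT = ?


Given: EstRTT = 100 ms, DevRTT = 25 ms
Timeout = EstRTT + 4 * DevRTT
4 * DevRTT = 4 * 25 = 100
Timeout = 100 + 100 = 200 ms

200


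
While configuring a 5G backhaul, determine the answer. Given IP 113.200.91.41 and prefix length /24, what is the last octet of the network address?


Given: IP = 113.200.91.41, prefix = /24
Subnet mask = 255.255.255.0
Last octet of IP: 41
Last octet of mask: 0
Network last octet = 41 AND 0 = 0

0


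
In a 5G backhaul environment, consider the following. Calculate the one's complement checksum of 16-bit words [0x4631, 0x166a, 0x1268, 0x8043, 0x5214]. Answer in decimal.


Given words: [0x4631, 0x166a, 0x1268, 0x8043, 0x5214]
Step 1: Sum all words
Raw sum = 17969 + 5738 + 4712 + 32835 + 21012 = 82266
Step 2: Fold carry: (16730 + 1) = 16731
One's complement = ~16731 & 0xFFFF = 48804

48804


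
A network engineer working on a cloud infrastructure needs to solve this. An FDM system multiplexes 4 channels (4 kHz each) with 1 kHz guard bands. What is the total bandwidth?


Given: 4 channels, 4 kHz each, guard = 1 kHz
Channel bandwidth = 4 * 4 = 16 kHz
Guard bands = 3 gaps * 1 kHz = 3 kHz
Total = 16 + 3 = 19 kHz

19


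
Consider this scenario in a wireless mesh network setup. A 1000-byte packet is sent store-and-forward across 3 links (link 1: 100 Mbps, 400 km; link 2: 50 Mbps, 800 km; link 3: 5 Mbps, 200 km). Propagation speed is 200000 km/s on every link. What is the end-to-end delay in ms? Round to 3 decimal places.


Packet = 1000 bytes = 8000 bits. Store-and-forward: sum (t_trans + t_prop) per link.
Link 1: t_trans = 8000/(100*10^6) s = 0.0800 ms; t_prop = 400/200000 s = 2.0000 ms; subtotal = 2.0800 ms
Link 2: t_trans = 8000/(50*10^6) s = 0.1600 ms; t_prop = 800/200000 s = 4.0000 ms; subtotal = 4.1600 ms
Link 3: t_trans = 8000/(5*10^6) s = 1.6000 ms; t_prop = 200/200000 s = 1.0000 ms; subtotal = 2.6000 ms
End-to-end = 2.0800 + 4.1600 + 2.6000 = 8.8400 ms -> 8.840 ms (3 dp)

8.840


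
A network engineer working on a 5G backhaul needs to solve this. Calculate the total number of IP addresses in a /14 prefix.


Given: CIDR prefix /14
Host bits = 32 - 14 = 18
Total addresses = 2^18 = 262144

262144


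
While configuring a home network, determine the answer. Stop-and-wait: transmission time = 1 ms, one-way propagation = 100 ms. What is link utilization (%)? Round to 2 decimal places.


Given: Ttrans = 1 ms, Tprop = 100 ms
RTT = 2 * Tprop = 2 * 100 = 200 ms
U = Ttrans / (Ttrans + RTT)
U = 1 / (1 + 200)
U = 1 / 201 = 0.004975
U% = 0.50%

0.50


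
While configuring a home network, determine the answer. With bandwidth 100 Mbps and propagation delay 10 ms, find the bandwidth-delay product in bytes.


Given: bandwidth = 100 Mbps, delay = 10 ms
BDP in bits = 100 * 10^6 * 10 / 1000
BDP in bits = 1000000
BDP in bytes = 1000000 / 8 = 125000

125000


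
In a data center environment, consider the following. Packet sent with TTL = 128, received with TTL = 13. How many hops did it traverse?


Given: initial TTL = 128, received TTL = 13
Hops = initial TTL - received TTL
Hops = 128 - 13 = 115

115


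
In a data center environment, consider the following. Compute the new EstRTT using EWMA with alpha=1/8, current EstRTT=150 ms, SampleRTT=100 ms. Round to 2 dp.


Given: EstRTT = 150 ms, SampleRTT = 100 ms, alpha = 1/8
New EstRTT = (1 - alpha) * EstRTT + alpha * SampleRTT
(7/8) * 150 = 131.25
(1/8) * 100 = 12.5
New EstRTT = 131.25 + 12.5 = 143.75 ms -> 143.75 ms (2 dp)

143.75


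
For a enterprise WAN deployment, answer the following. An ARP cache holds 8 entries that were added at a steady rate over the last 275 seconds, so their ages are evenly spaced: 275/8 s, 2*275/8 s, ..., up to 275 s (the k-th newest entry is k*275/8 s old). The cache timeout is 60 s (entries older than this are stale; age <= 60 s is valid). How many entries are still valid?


Ages are k * 275/8 s for k = 1..8 (spacing = 34.3750 s).
Entry k is valid iff k * 275/8 <= 60 iff k <= 8 * 60 / 275 = 1.7455
n_valid = floor(1.7455) = 1
(n_stale = 8 - 1 = 7)

1


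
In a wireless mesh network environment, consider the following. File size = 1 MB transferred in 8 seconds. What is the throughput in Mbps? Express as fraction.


Given: file = 1 MB, time = 8 s
File in Mb = 1 * 8 = 8 Mb
Throughput = 8 / 8 Mbps
Throughput = 1 Mbps

1


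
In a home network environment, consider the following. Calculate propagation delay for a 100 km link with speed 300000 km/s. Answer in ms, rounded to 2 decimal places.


Given: distance = 100 km, speed = 300000 km/s
Delay = distance / speed = 100 / 300000 seconds
Delay in ms = 100 * 1000 / 300000
Delay = 0.3333 ms
Rounded to 2 dp = 0.33 ms

0.33


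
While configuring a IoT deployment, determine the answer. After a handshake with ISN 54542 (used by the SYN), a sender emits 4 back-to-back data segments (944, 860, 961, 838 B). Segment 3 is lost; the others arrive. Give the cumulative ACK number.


SYN uses sequence number 54542; first data byte = ISN + 1 = 54543.
Segment 1: SEQ = 54543, len = 944 B, covers [54543, 55486]
Segment 2: SEQ = 55487, len = 860 B, covers [55487, 56346]
Segment 3: SEQ = 56347, len = 961 B, covers [56347, 57307] [LOST]
Segment 4: SEQ = 57308, len = 838 B, covers [57308, 58145]
In-order data received: bytes [54543, 56346] (segments 1..2).
Segment 3 missing -> gap begins at byte 56347; later segments buffered out of order.
Cumulative ACK = next expected in-order byte = 54543 + 944 + 860 = 56347

56347


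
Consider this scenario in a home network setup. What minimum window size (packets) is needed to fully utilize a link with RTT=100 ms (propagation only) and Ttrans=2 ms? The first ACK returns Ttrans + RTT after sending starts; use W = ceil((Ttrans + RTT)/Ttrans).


Given: Ttrans = 2 ms, RTT = 100 ms (= 2 * Tprop, Tprop = 50 ms)
Time until first ACK returns = Ttrans + RTT = 2 + 100 = 102 ms
Need W * Ttrans >= Ttrans + RTT  ->  W >= (Ttrans + RTT) / Ttrans
(Ttrans + RTT) / Ttrans = 102 / 2 = 51
W_min = ceil(51) = 51

51


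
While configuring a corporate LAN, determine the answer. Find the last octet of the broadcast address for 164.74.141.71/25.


Given: IP = 164.74.141.71, prefix = /25
Host bits = 32 - 25 = 7
Network last octet = 71 AND mask = 0
Host part size = 2^7 - 1 = 127
Broadcast last octet = 0 OR 127 = 127

127


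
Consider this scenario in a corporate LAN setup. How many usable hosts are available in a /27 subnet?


Given: subnet mask /27
Host bits = 32 - 27 = 5
Total addresses = 2^5 = 32
Usable hosts = 32 - 2 (network + broadcast) = 30

30


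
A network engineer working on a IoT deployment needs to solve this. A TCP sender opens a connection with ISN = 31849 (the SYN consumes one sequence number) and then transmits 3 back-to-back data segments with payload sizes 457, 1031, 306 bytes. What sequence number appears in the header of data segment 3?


The SYN occupies sequence number ISN = 31849, so the first data byte is ISN + 1 = 31850.
SEQ of data segment i = (ISN + 1) + sum of payload sizes of segments 1..i-1.
Segment 1: SEQ = 31850, payload = 457 bytes
Segment 2: SEQ = 32307, payload = 1031 bytes
Segment 3: SEQ = 33338, payload = 306 bytes
SEQ of segment 3 = 31850 + 457 + 1031 = 33338

33338


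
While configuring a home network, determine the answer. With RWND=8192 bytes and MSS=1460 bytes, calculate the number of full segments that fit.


Given: RWND = 8192 bytes, MSS = 1460 bytes
Full segments = floor(RWND / MSS)
Full segments = floor(8192 / 1460)
Full segments = floor(5.611) = 5

5


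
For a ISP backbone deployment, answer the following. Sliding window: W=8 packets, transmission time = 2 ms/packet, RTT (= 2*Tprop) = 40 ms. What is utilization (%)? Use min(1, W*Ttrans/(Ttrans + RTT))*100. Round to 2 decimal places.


Given: W = 8, Ttrans = 2 ms, RTT = 40 ms (= 2 * Tprop, Tprop = 20 ms)
Cycle time = Ttrans + RTT = 2 + 40 = 42 ms (first packet sent until its ACK returns)
W * Ttrans = 8 * 2 = 16 ms of sending per cycle
W * Ttrans / (Ttrans + RTT) = 16 / 42 = 0.380952
U = min(1, 0.380952) = 0.380952
U% = 38.10%

38.10


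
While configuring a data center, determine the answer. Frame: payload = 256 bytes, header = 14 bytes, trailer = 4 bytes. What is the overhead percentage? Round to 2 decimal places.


Given: payload = 256 B, header = 14 B, trailer = 4 B
Overhead bytes = header + trailer = 14 + 4 = 18
Total frame = payload + overhead = 256 + 18 = 274
Overhead % = 18 / 274 * 100 = 6.5693% -> 6.57% (2 dp)

6.57


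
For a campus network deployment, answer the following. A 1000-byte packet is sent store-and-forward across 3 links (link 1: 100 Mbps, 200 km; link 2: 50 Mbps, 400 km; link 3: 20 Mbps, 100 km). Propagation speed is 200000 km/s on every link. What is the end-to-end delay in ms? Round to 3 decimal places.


Packet = 1000 bytes = 8000 bits. Store-and-forward: sum (t_trans + t_prop) per link.
Link 1: t_trans = 8000/(100*10^6) s = 0.0800 ms; t_prop = 200/200000 s = 1.0000 ms; subtotal = 1.0800 ms
Link 2: t_trans = 8000/(50*10^6) s = 0.1600 ms; t_prop = 400/200000 s = 2.0000 ms; subtotal = 2.1600 ms
Link 3: t_trans = 8000/(20*10^6) s = 0.4000 ms; t_prop = 100/200000 s = 0.5000 ms; subtotal = 0.9000 ms
End-to-end = 1.0800 + 2.1600 + 0.9000 = 4.1400 ms -> 4.140 ms (3 dp)

4.140


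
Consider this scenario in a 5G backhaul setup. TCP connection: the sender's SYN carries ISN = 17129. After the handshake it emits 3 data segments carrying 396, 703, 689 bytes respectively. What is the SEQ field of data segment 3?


The SYN occupies sequence number ISN = 17129, so the first data byte is ISN + 1 = 17130.
SEQ of data segment i = (ISN + 1) + sum of payload sizes of segments 1..i-1.
Segment 1: SEQ = 17130, payload = 396 bytes
Segment 2: SEQ = 17526, payload = 703 bytes
Segment 3: SEQ = 18229, payload = 689 bytes
SEQ of segment 3 = 17130 + 396 + 703 = 18229

18229


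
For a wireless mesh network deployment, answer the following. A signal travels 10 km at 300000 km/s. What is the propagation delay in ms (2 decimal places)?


Given: distance = 10 km, speed = 300000 km/s
Delay = distance / speed = 10 / 300000 seconds
Delay in ms = 10 * 1000 / 300000
Delay = 0.0333 ms
Rounded to 2 dp = 0.03 ms

0.03


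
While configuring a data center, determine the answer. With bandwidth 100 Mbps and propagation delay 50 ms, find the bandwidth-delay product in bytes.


Given: bandwidth = 100 Mbps, delay = 50 ms
BDP in bits = 100 * 10^6 * 50 / 1000
BDP in bits = 5000000
BDP in bytes = 5000000 / 8 = 625000

625000


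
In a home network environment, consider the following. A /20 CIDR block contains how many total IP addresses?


Given: CIDR prefix /20
Host bits = 32 - 20 = 12
Total addresses = 2^12 = 4096

4096


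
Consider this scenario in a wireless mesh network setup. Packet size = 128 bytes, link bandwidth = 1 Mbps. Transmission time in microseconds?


Given: packet = 128 bytes, bandwidth = 1 Mbps
Packet in bits = 128 * 8 = 1024 bits
Bandwidth = 1 * 10^6 = 1000000 bps
Time = 1024 / 1000000 seconds
Time in us = 1024 * 10^6 / 1000000 = 1024

1024


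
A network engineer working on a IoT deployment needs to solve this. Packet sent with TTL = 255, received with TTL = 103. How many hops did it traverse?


Given: initial TTL = 255, received TTL = 103
Hops = initial TTL - received TTL
Hops = 255 - 103 = 152

152


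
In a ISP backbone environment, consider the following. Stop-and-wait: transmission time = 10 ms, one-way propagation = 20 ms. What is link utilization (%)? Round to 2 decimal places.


Given: Ttrans = 10 ms, Tprop = 20 ms
RTT = 2 * Tprop = 2 * 20 = 40 ms
U = Ttrans / (Ttrans + RTT)
U = 10 / (10 + 40)
U = 10 / 50 = 0.2
U% = 20.00%

20.00


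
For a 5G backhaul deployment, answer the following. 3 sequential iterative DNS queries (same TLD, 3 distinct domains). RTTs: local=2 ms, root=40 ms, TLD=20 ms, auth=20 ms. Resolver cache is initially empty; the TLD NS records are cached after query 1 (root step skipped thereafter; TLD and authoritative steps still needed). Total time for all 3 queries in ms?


Lookup 1 (cold cache): local + root + TLD + auth = 2 + 40 + 20 + 20 = 82 ms
Lookups 2..3 (TLD NS cached -> skip root; new domain -> still ask TLD and auth): local + TLD + auth = 2 + 20 + 20 = 42 ms each
Remaining 2 lookups: 2 * 42 = 84 ms
Total = 82 + 84 = 166 ms

166


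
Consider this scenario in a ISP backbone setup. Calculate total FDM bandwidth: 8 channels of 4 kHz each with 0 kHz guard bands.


Given: 8 channels, 4 kHz each, guard = 0 kHz
Channel bandwidth = 8 * 4 = 32 kHz
Guard bands = 7 gaps * 0 kHz = 0 kHz
Total = 32 + 0 = 32 kHz

32


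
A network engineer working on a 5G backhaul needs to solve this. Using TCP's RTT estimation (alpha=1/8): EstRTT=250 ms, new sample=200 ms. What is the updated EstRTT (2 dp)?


Given: EstRTT = 250 ms, SampleRTT = 200 ms, alpha = 1/8
New EstRTT = (1 - alpha) * EstRTT + alpha * SampleRTT
(7/8) * 250 = 218.75
(1/8) * 200 = 25
New EstRTT = 218.75 + 25 = 243.75 ms -> 243.75 ms (2 dp)

243.75


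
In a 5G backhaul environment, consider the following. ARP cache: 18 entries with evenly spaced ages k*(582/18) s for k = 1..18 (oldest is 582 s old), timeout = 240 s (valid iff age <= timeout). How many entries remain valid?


Ages are k * 582/18 s for k = 1..18 (spacing = 32.3333 s).
Entry k is valid iff k * 582/18 <= 240 iff k <= 18 * 240 / 582 = 7.4227
n_valid = floor(7.4227) = 7
(n_stale = 18 - 7 = 11)

7


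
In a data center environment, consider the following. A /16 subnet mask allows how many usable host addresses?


Given: subnet mask /16
Host bits = 32 - 16 = 16
Total addresses = 2^16 = 65536
Usable hosts = 65536 - 2 (network + broadcast) = 65534

65534


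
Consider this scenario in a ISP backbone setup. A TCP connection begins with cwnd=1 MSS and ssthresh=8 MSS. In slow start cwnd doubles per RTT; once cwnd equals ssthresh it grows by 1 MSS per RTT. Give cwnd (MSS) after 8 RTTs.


RTT 0: cwnd = 1 MSS (initial)
RTT 1: cwnd = 2 MSS (slow start, doubled)
RTT 2: cwnd = 4 MSS (slow start, doubled)
RTT 3: cwnd = 8 MSS (slow start, doubled)
RTT 4: cwnd = 9 MSS (congestion avoidance, +1)
RTT 5: cwnd = 10 MSS (congestion avoidance, +1)
RTT 6: cwnd = 11 MSS (congestion avoidance, +1)
RTT 7: cwnd = 12 MSS (congestion avoidance, +1)
RTT 8: cwnd = 13 MSS (congestion avoidance, +1)

13


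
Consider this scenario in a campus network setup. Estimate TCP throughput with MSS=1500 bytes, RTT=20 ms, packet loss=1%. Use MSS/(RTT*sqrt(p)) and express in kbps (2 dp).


Given: MSS = 1500 bytes, RTT = 20 ms, loss = 1%
RTT in seconds = 20 / 1000 = 0.02
Loss rate = 1% = 0.01
sqrt(loss) = sqrt(0.01) = 0.1
Throughput (bytes/s) = 1500 / (0.02 * 0.1) = 750000.0000
Throughput (kbps) = 750000.0000 * 8 / 1000 = 6000.000000 -> 6000.00 kbps (2 dp)

6000.00


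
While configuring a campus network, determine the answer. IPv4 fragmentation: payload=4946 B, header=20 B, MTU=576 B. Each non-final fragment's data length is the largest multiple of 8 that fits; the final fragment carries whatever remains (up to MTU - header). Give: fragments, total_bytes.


Max data per non-final fragment = floor((MTU - header)/8)*8 = floor((576 - 20)/8)*8 = floor(556/8)*8 = 552 B
Final fragment needs no 8-byte alignment: it can carry up to MTU - header = 556 B
Non-final fragments needed = ceil((payload - 556) / 552) = ceil(4390/552) = ceil(7.9529) = 8
Number of fragments = 8 + 1 = 9
Fragment sizes (data): 8 * 552 B + 530 B (last, 530 <= 556 OK)
Total bytes sent = payload + n_frags * header = 4946 + 9*20 = 4946 + 180 = 5126 B

9, 5126


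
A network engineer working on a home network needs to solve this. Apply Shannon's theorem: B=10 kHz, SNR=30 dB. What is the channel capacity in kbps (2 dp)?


Given: B = 10 kHz, SNR = 30 dB
SNR linear = 10^(30/10) = 1000
1 + SNR = 1001
log2(1001) = 9.9672262588
C = 10 * 1000 * 9.9672262588 = 99672.2626 bps
C = 99.672263 kbps -> 99.67 kbps (2 dp)

99.67


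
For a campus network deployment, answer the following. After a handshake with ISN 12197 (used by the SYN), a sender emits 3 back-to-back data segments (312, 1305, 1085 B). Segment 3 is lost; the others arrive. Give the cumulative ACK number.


SYN uses sequence number 12197; first data byte = ISN + 1 = 12198.
Segment 1: SEQ = 12198, len = 312 B, covers [12198, 12509]
Segment 2: SEQ = 12510, len = 1305 B, covers [12510, 13814]
Segment 3: SEQ = 13815, len = 1085 B, covers [13815, 14899] [LOST]
In-order data received: bytes [12198, 13814] (segments 1..2).
Segment 3 missing -> gap begins at byte 13815.
Cumulative ACK = next expected in-order byte = 12198 + 312 + 1305 = 13815

13815


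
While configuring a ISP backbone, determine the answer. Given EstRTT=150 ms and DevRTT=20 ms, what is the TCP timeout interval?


Given: EstRTT = 150 ms, DevRTT = 20 ms
Timeout = EstRTT + 4 * DevRTT
4 * DevRTT = 4 * 20 = 80
Timeout = 150 + 80 = 230 ms

230


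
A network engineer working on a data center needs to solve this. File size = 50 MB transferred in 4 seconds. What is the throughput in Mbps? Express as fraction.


Given: file = 50 MB, time = 4 s
File in Mb = 50 * 8 = 400 Mb
Throughput = 400 / 4 Mbps
Throughput = 100 Mbps

100


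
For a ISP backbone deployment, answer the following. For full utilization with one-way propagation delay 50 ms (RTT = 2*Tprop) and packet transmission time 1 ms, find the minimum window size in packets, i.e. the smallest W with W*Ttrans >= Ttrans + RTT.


Given: Ttrans = 1 ms, RTT = 100 ms (= 2 * Tprop, Tprop = 50 ms)
Time until first ACK returns = Ttrans + RTT = 1 + 100 = 101 ms
Need W * Ttrans >= Ttrans + RTT  ->  W >= (Ttrans + RTT) / Ttrans
(Ttrans + RTT) / Ttrans = 101 / 1 = 101
W_min = ceil(101) = 101

101


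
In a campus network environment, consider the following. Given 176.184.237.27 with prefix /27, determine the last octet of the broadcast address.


Given: IP = 176.184.237.27, prefix = /27
Host bits = 32 - 27 = 5
Network last octet = 27 AND mask = 0
Host part size = 2^5 - 1 = 31
Broadcast last octet = 0 OR 31 = 31

31


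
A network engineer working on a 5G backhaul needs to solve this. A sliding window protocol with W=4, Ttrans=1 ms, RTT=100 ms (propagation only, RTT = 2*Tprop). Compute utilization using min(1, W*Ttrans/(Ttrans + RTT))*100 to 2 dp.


Given: W = 4, Ttrans = 1 ms, RTT = 100 ms (= 2 * Tprop, Tprop = 50 ms)
Cycle time = Ttrans + RTT = 1 + 100 = 101 ms (first packet sent until its ACK returns)
W * Ttrans = 4 * 1 = 4 ms of sending per cycle
W * Ttrans / (Ttrans + RTT) = 4 / 101 = 0.039604
U = min(1, 0.039604) = 0.039604
U% = 3.96%

3.96


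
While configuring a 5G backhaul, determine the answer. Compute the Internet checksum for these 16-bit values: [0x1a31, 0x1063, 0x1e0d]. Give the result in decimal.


Given words: [0x1a31, 0x1063, 0x1e0d]
Step 1: Sum all words
Raw sum = 6705 + 4195 + 7693 = 18593
One's complement = ~18593 & 0xFFFF = 46942

46942


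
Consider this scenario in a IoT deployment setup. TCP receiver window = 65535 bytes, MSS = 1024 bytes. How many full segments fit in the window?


Given: RWND = 65535 bytes, MSS = 1024 bytes
Full segments = floor(RWND / MSS)
Full segments = floor(65535 / 1024)
Full segments = floor(63.999) = 63

63


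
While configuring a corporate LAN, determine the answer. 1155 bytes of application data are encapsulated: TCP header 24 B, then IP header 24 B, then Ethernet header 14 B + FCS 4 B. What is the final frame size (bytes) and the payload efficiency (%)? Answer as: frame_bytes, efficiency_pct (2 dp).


TCP segment = 1155 + 24 = 1179 B
IP packet = 1179 + 24 = 1203 B
Ethernet frame = 1203 + 14 + 4 = 1221 B
Efficiency = app / frame = 1155 / 1221 = 0.945946 = 94.5946% -> 94.59% (2 dp)

1221, 94.59


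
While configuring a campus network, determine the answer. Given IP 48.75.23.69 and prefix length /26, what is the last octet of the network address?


Given: IP = 48.75.23.69, prefix = /26
Subnet mask = 255.255.255.192
Last octet of IP: 69
Last octet of mask: 192
Network last octet = 69 AND 192 = 64

64


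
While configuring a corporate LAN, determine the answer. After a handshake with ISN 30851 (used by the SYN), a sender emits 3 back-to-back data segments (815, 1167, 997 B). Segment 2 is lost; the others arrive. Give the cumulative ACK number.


SYN uses sequence number 30851; first data byte = ISN + 1 = 30852.
Segment 1: SEQ = 30852, len = 815 B, covers [30852, 31666]
Segment 2: SEQ = 31667, len = 1167 B, covers [31667, 32833] [LOST]
Segment 3: SEQ = 32834, len = 997 B, covers [32834, 33830]
In-order data received: bytes [30852, 31666] (segments 1..1).
Segment 2 missing -> gap begins at byte 31667; later segments buffered out of order.
Cumulative ACK = next expected in-order byte = 30852 + 815 = 31667

31667


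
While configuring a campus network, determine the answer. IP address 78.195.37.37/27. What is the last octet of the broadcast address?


Given: IP = 78.195.37.37, prefix = /27
Host bits = 32 - 27 = 5
Network last octet = 37 AND mask = 32
Host part size = 2^5 - 1 = 31
Broadcast last octet = 32 OR 31 = 63

63


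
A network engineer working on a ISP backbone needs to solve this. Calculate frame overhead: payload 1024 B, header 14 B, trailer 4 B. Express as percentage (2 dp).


Given: payload = 1024 B, header = 14 B, trailer = 4 B
Overhead bytes = header + trailer = 14 + 4 = 18
Total frame = payload + overhead = 1024 + 18 = 1042
Overhead % = 18 / 1042 * 100 = 1.7274% -> 1.73% (2 dp)

1.73


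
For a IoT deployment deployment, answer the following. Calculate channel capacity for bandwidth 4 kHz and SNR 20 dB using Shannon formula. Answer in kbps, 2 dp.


Given: B = 4 kHz, SNR = 20 dB
SNR linear = 10^(20/10) = 100
1 + SNR = 101
log2(101) = 6.6582114828
C = 4 * 1000 * 6.6582114828 = 26632.8459 bps
C = 26.632846 kbps -> 26.63 kbps (2 dp)

26.63


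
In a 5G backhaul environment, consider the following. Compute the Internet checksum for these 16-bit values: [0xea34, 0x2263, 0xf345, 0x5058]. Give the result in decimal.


Given words: [0xea34, 0x2263, 0xf345, 0x5058]
Step 1: Sum all words
Raw sum = 59956 + 8803 + 62277 + 20568 = 151604
Step 2: Fold carry: (20532 + 2) = 20534
One's complement = ~20534 & 0xFFFF = 45001

45001


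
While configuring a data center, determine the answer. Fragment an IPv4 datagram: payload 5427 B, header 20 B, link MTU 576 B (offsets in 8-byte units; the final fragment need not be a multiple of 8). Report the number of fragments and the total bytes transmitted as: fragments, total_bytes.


Max data per non-final fragment = floor((MTU - header)/8)*8 = floor((576 - 20)/8)*8 = floor(556/8)*8 = 552 B
Final fragment needs no 8-byte alignment: it can carry up to MTU - header = 556 B
Non-final fragments needed = ceil((payload - 556) / 552) = ceil(4871/552) = ceil(8.8243) = 9
Number of fragments = 9 + 1 = 10
Fragment sizes (data): 9 * 552 B + 459 B (last, 459 <= 556 OK)
Total bytes sent = payload + n_frags * header = 5427 + 10*20 = 5427 + 200 = 5627 B

10, 5627


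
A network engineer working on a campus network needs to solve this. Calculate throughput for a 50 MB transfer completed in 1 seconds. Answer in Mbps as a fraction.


Given: file = 50 MB, time = 1 s
File in Mb = 50 * 8 = 400 Mb
Throughput = 400 / 1 Mbps
Throughput = 400 Mbps

400


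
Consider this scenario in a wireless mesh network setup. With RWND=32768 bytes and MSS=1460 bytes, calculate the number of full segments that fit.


Given: RWND = 32768 bytes, MSS = 1460 bytes
Full segments = floor(RWND / MSS)
Full segments = floor(32768 / 1460)
Full segments = floor(22.4438) = 22

22


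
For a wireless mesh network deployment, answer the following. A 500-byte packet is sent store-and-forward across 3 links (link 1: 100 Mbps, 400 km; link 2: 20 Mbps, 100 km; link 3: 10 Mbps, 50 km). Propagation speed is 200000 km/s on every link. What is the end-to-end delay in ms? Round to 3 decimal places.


Packet = 500 bytes = 4000 bits. Store-and-forward: sum (t_trans + t_prop) per link.
Link 1: t_trans = 4000/(100*10^6) s = 0.0400 ms; t_prop = 400/200000 s = 2.0000 ms; subtotal = 2.0400 ms
Link 2: t_trans = 4000/(20*10^6) s = 0.2000 ms; t_prop = 100/200000 s = 0.5000 ms; subtotal = 0.7000 ms
Link 3: t_trans = 4000/(10*10^6) s = 0.4000 ms; t_prop = 50/200000 s = 0.2500 ms; subtotal = 0.6500 ms
End-to-end = 2.0400 + 0.7000 + 0.6500 = 3.3900 ms -> 3.390 ms (3 dp)

3.390


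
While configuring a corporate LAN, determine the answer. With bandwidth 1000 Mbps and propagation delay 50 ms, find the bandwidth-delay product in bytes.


Given: bandwidth = 1000 Mbps, delay = 50 ms
BDP in bits = 1000 * 10^6 * 50 / 1000
BDP in bits = 50000000
BDP in bytes = 50000000 / 8 = 6250000

6250000


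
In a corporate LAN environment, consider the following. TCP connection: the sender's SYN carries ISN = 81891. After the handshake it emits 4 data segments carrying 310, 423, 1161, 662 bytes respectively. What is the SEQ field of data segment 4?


The SYN occupies sequence number ISN = 81891, so the first data byte is ISN + 1 = 81892.
SEQ of data segment i = (ISN + 1) + sum of payload sizes of segments 1..i-1.
Segment 1: SEQ = 81892, payload = 310 bytes
Segment 2: SEQ = 82202, payload = 423 bytes
Segment 3: SEQ = 82625, payload = 1161 bytes
Segment 4: SEQ = 83786, payload = 662 bytes
SEQ of segment 4 = 81892 + 310 + 423 + 1161 = 83786

83786


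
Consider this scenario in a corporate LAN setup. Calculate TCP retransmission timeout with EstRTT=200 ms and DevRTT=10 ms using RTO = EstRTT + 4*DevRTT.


Given: EstRTT = 200 ms, DevRTT = 10 ms
Timeout = EstRTT + 4 * DevRTT
4 * DevRTT = 4 * 10 = 40
Timeout = 200 + 40 = 240 ms

240


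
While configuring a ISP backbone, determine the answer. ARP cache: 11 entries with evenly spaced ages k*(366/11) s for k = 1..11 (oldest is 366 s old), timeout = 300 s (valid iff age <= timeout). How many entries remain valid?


Ages are k * 366/11 s for k = 1..11 (spacing = 33.2727 s).
Entry k is valid iff k * 366/11 <= 300 iff k <= 11 * 300 / 366 = 9.0164
n_valid = floor(9.0164) = 9
(n_stale = 11 - 9 = 2)

9


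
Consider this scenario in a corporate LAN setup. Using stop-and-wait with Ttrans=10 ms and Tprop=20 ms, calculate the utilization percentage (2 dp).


Given: Ttrans = 10 ms, Tprop = 20 ms
RTT = 2 * Tprop = 2 * 20 = 40 ms
U = Ttrans / (Ttrans + RTT)
U = 10 / (10 + 40)
U = 10 / 50 = 0.2
U% = 20.00%

20.00


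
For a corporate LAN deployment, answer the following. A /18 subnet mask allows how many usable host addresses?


Given: subnet mask /18
Host bits = 32 - 18 = 14
Total addresses = 2^14 = 16384
Usable hosts = 16384 - 2 (network + broadcast) = 16382

16382


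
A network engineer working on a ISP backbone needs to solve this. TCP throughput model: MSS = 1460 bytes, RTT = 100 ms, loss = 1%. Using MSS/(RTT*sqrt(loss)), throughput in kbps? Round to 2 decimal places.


Given: MSS = 1460 bytes, RTT = 100 ms, loss = 1%
RTT in seconds = 100 / 1000 = 0.1
Loss rate = 1% = 0.01
sqrt(loss) = sqrt(0.01) = 0.1
Throughput (bytes/s) = 1460 / (0.1 * 0.1) = 146000.0000
Throughput (kbps) = 146000.0000 * 8 / 1000 = 1168.000000 -> 1168.00 kbps (2 dp)

1168.00


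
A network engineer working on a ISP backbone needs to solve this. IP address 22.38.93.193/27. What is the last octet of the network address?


Given: IP = 22.38.93.193, prefix = /27
Subnet mask = 255.255.255.224
Last octet of IP: 193
Last octet of mask: 224
Network last octet = 193 AND 224 = 192

192


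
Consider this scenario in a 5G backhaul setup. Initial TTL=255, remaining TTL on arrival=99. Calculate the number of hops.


Given: initial TTL = 255, received TTL = 99
Hops = initial TTL - received TTL
Hops = 255 - 99 = 156

156


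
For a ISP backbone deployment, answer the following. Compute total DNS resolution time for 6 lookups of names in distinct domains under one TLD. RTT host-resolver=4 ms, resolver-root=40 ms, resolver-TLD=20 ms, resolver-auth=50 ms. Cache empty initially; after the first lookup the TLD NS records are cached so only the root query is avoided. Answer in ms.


Lookup 1 (cold cache): local + root + TLD + auth = 4 + 40 + 20 + 50 = 114 ms
Lookups 2..6 (TLD NS cached -> skip root; new domain -> still ask TLD and auth): local + TLD + auth = 4 + 20 + 50 = 74 ms each
Remaining 5 lookups: 5 * 74 = 370 ms
Total = 114 + 370 = 484 ms

484


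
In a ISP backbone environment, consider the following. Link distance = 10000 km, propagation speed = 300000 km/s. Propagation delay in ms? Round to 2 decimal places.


Given: distance = 10000 km, speed = 300000 km/s
Delay = distance / speed = 10000 / 300000 seconds
Delay in ms = 10000 * 1000 / 300000
Delay = 33.3333 ms
Rounded to 2 dp = 33.33 ms

33.33


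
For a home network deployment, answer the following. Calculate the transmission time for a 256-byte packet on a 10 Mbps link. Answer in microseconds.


Given: packet = 256 bytes, bandwidth = 10 Mbps
Packet in bits = 256 * 8 = 2048 bits
Bandwidth = 10 * 10^6 = 10000000 bps
Time = 2048 / 10000000 seconds
Time in us = 2048 * 10^6 / 10000000 = 204.8

204.8


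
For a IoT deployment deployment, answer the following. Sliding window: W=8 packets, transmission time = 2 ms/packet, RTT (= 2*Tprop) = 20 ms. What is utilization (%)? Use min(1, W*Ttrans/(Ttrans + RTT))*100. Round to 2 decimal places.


Given: W = 8, Ttrans = 2 ms, RTT = 20 ms (= 2 * Tprop, Tprop = 10 ms)
Cycle time = Ttrans + RTT = 2 + 20 = 22 ms (first packet sent until its ACK returns)
W * Ttrans = 8 * 2 = 16 ms of sending per cycle
W * Ttrans / (Ttrans + RTT) = 16 / 22 = 0.727273
U = min(1, 0.727273) = 0.727273
U% = 72.73%

72.73


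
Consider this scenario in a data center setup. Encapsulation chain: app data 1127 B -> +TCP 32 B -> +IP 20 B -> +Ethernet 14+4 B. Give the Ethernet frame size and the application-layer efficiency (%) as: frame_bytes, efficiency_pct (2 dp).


TCP segment = 1127 + 32 = 1159 B
IP packet = 1159 + 20 = 1179 B
Ethernet frame = 1179 + 14 + 4 = 1197 B
Efficiency = app / frame = 1127 / 1197 = 0.941520 = 94.1520% -> 94.15% (2 dp)

1197, 94.15


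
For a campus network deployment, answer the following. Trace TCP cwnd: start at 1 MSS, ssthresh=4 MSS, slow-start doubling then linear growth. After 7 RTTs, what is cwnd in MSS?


RTT 0: cwnd = 1 MSS (initial)
RTT 1: cwnd = 2 MSS (slow start, doubled)
RTT 2: cwnd = 4 MSS (slow start, doubled)
RTT 3: cwnd = 5 MSS (congestion avoidance, +1)
RTT 4: cwnd = 6 MSS (congestion avoidance, +1)
RTT 5: cwnd = 7 MSS (congestion avoidance, +1)
RTT 6: cwnd = 8 MSS (congestion avoidance, +1)
RTT 7: cwnd = 9 MSS (congestion avoidance, +1)

9


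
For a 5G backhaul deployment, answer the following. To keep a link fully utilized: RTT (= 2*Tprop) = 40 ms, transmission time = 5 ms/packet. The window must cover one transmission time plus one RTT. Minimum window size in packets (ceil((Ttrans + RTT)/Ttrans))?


Given: Ttrans = 5 ms, RTT = 40 ms (= 2 * Tprop, Tprop = 20 ms)
Time until first ACK returns = Ttrans + RTT = 5 + 40 = 45 ms
Need W * Ttrans >= Ttrans + RTT  ->  W >= (Ttrans + RTT) / Ttrans
(Ttrans + RTT) / Ttrans = 45 / 5 = 9
W_min = ceil(9) = 9

9


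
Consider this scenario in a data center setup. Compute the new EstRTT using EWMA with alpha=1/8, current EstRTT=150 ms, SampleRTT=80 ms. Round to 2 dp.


Given: EstRTT = 150 ms, SampleRTT = 80 ms, alpha = 1/8
New EstRTT = (1 - alpha) * EstRTT + alpha * SampleRTT
(7/8) * 150 = 131.25
(1/8) * 80 = 10
New EstRTT = 131.25 + 10 = 141.25 ms -> 141.25 ms (2 dp)

141.25


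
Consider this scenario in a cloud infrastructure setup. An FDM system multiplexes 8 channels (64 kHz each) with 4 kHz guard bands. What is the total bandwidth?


Given: 8 channels, 64 kHz each, guard = 4 kHz
Channel bandwidth = 8 * 64 = 512 kHz
Guard bands = 7 gaps * 4 kHz = 28 kHz
Total = 512 + 28 = 540 kHz

540


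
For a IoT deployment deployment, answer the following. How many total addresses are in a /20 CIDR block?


Given: CIDR prefix /20
Host bits = 32 - 20 = 12
Total addresses = 2^12 = 4096

4096


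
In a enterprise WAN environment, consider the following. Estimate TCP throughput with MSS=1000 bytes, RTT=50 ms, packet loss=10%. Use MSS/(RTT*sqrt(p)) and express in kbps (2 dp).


Given: MSS = 1000 bytes, RTT = 50 ms, loss = 10%
RTT in seconds = 50 / 1000 = 0.05
Loss rate = 10% = 0.1
sqrt(loss) = sqrt(0.1) = 0.316227766017
Throughput (bytes/s) = 1000 / (0.05 * 0.316227766017) = 63245.5532
Throughput (kbps) = 63245.5532 * 8 / 1000 = 505.964426 -> 505.96 kbps (2 dp)

505.96


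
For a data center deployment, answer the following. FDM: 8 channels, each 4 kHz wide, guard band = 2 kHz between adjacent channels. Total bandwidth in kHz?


Given: 8 channels, 4 kHz each, guard = 2 kHz
Channel bandwidth = 8 * 4 = 32 kHz
Guard bands = 7 gaps * 2 kHz = 14 kHz
Total = 32 + 14 = 46 kHz

46


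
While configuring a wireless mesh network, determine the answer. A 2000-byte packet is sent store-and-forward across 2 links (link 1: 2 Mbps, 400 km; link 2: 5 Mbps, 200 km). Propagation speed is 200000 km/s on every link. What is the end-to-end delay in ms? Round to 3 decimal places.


Packet = 2000 bytes = 16000 bits. Store-and-forward: sum (t_trans + t_prop) per link.
Link 1: t_trans = 16000/(2*10^6) s = 8.0000 ms; t_prop = 400/200000 s = 2.0000 ms; subtotal = 10.0000 ms
Link 2: t_trans = 16000/(5*10^6) s = 3.2000 ms; t_prop = 200/200000 s = 1.0000 ms; subtotal = 4.2000 ms
End-to-end = 10.0000 + 4.2000 = 14.2000 ms -> 14.200 ms (3 dp)

14.200


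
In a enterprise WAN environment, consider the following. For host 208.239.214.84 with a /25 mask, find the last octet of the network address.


Given: IP = 208.239.214.84, prefix = /25
Subnet mask = 255.255.255.128
Last octet of IP: 84
Last octet of mask: 128
Network last octet = 84 AND 128 = 0

0


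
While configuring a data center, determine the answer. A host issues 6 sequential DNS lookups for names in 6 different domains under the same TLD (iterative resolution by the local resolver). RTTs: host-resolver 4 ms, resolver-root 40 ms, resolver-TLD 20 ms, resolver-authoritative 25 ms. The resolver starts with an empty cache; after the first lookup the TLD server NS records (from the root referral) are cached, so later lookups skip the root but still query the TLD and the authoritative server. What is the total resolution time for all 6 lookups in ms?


Lookup 1 (cold cache): local + root + TLD + auth = 4 + 40 + 20 + 25 = 89 ms
Lookups 2..6 (TLD NS cached -> skip root; new domain -> still ask TLD and auth): local + TLD + auth = 4 + 20 + 25 = 49 ms each
Remaining 5 lookups: 5 * 49 = 245 ms
Total = 89 + 245 = 334 ms

334


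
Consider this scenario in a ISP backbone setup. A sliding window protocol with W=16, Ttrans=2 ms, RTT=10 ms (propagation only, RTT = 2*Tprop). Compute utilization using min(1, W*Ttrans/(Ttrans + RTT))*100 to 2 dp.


Given: W = 16, Ttrans = 2 ms, RTT = 10 ms (= 2 * Tprop, Tprop = 5 ms)
Cycle time = Ttrans + RTT = 2 + 10 = 12 ms (first packet sent until its ACK returns)
W * Ttrans = 16 * 2 = 32 ms of sending per cycle
W * Ttrans / (Ttrans + RTT) = 32 / 12 = 2.666667
U = min(1, 2.666667) = 1.000000
U% = 100.00%

100.00


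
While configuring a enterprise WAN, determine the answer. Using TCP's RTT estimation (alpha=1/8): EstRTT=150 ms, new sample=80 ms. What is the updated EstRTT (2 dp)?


Given: EstRTT = 150 ms, SampleRTT = 80 ms, alpha = 1/8
New EstRTT = (1 - alpha) * EstRTT + alpha * SampleRTT
(7/8) * 150 = 131.25
(1/8) * 80 = 10
New EstRTT = 131.25 + 10 = 141.25 ms -> 141.25 ms (2 dp)

141.25


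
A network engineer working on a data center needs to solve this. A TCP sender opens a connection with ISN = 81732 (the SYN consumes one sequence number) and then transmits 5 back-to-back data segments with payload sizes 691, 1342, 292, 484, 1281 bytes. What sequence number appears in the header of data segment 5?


The SYN occupies sequence number ISN = 81732, so the first data byte is ISN + 1 = 81733.
SEQ of data segment i = (ISN + 1) + sum of payload sizes of segments 1..i-1.
Segment 1: SEQ = 81733, payload = 691 bytes
Segment 2: SEQ = 82424, payload = 1342 bytes
Segment 3: SEQ = 83766, payload = 292 bytes
Segment 4: SEQ = 84058, payload = 484 bytes
Segment 5: SEQ = 84542, payload = 1281 bytes
SEQ of segment 5 = 81733 + 691 + 1342 + 292 + 484 = 84542

84542


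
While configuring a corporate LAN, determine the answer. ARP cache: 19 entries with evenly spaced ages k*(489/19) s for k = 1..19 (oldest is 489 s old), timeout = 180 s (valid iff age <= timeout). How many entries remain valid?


Ages are k * 489/19 s for k = 1..19 (spacing = 25.7368 s).
Entry k is valid iff k * 489/19 <= 180 iff k <= 19 * 180 / 489 = 6.9939
n_valid = floor(6.9939) = 6
(n_stale = 19 - 6 = 13)

6


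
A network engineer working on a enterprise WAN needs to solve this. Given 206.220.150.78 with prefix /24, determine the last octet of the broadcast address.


Given: IP = 206.220.150.78, prefix = /24
Host bits = 32 - 24 = 8
Network last octet = 78 AND mask = 0
Host part size = 2^8 - 1 = 255
Broadcast last octet = 0 OR 255 = 255

255


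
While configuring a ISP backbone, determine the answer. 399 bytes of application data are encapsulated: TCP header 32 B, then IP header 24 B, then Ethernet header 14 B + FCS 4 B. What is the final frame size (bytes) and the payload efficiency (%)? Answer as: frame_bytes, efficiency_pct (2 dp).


TCP segment = 399 + 32 = 431 B
IP packet = 431 + 24 = 455 B
Ethernet frame = 455 + 14 + 4 = 473 B
Efficiency = app / frame = 399 / 473 = 0.843552 = 84.3552% -> 84.36% (2 dp)

473, 84.36


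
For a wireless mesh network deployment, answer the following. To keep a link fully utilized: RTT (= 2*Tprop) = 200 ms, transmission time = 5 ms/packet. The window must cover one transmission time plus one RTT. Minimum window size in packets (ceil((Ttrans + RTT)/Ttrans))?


Given: Ttrans = 5 ms, RTT = 200 ms (= 2 * Tprop, Tprop = 100 ms)
Time until first ACK returns = Ttrans + RTT = 5 + 200 = 205 ms
Need W * Ttrans >= Ttrans + RTT  ->  W >= (Ttrans + RTT) / Ttrans
(Ttrans + RTT) / Ttrans = 205 / 5 = 41
W_min = ceil(41) = 41

41


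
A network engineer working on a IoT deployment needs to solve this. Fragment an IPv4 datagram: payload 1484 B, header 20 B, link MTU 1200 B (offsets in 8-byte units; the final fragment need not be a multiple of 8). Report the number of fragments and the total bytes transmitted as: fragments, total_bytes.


Max data per non-final fragment = floor((MTU - header)/8)*8 = floor((1200 - 20)/8)*8 = floor(1180/8)*8 = 1176 B
Final fragment needs no 8-byte alignment: it can carry up to MTU - header = 1180 B
Non-final fragments needed = ceil((payload - 1180) / 1176) = ceil(304/1176) = ceil(0.2585) = 1
Number of fragments = 1 + 1 = 2
Fragment sizes (data): 1 * 1176 B + 308 B (last, 308 <= 1180 OK)
Total bytes sent = payload + n_frags * header = 1484 + 2*20 = 1484 + 40 = 1524 B

2, 1524
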